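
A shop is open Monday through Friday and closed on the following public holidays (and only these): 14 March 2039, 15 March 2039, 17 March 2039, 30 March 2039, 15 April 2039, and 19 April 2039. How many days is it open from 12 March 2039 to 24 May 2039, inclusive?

46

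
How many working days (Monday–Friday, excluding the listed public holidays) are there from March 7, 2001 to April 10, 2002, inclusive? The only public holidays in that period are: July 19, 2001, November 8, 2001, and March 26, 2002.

March 7, 2001 is a Wednesday.
The range spans 400 days (inclusive of both endpoints).
400 = 7 × 57 + 1, so there are 57 full weeks plus 1 extra day.
Each full week contributes 5 weekdays (Mon–Fri): 57 × 5 = 285.
The 1 extra day is Wed — 1 of them qualifies.
Total: 285 + 1 = 286.
Holidays: July 19, 2001 (Thu); November 8, 2001 (Thu); March 26, 2002 (Tue).
All 3 holidays fall on weekdays, so subtract 3.
Business days: 286 − 3 = 283.

283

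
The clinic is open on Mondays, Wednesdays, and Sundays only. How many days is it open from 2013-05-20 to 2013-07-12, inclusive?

2013-05-20 is a Monday.
The range spans 54 days (inclusive of both endpoints).
54 = 7 × 7 + 5, so there are 7 full weeks plus 5 extra days.
Each full week contributes 3 days from the set (Mon, Wed, Sun): 7 × 3 = 21.
The 5 extra days are Mon, Tue, Wed, Thu, Fri — 2 of them qualify.
Total: 21 + 2 = 23.

23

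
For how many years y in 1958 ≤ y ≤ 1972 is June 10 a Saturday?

3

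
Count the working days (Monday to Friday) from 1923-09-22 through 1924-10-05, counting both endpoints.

1923-09-22 is a Saturday.
The range spans 380 days (inclusive of both endpoints).
380 = 7 × 54 + 2, so there are 54 full weeks plus 2 extra days.
Each full week contributes 5 weekdays (Mon–Fri): 54 × 5 = 270.
The 2 extra days are Saturday, Sunday — none qualify.
Total: 270 + 0 = 270.

270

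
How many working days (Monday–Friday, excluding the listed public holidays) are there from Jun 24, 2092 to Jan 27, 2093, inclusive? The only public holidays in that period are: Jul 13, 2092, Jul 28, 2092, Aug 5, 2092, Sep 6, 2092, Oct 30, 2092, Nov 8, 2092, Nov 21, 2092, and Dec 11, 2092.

151 working days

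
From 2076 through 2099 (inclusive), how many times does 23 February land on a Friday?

3

Day of week of February 23 in each year:
2076: Sun, 2077: Tue, 2078: Wed, 2079: Thu, 2080: Fri ✓, 2081: Sun, 2082: Mon, 2083: Tue, 2084: Wed, 2085: Fri ✓, 2086: Sat, 2087: Sun, 2088: Mon, 2089: Wed, 2090: Thu, 2091: Fri ✓, 2092: Sat, 2093: Mon, 2094: Tue, 2095: Wed, 2096: Thu, 2097: Sat, 2098: Sun, 2099: Mon
Fridays: 2080, 2085, 2091.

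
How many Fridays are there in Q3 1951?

13

1951-07-01 is a Sunday.
The range spans 92 days (inclusive of both endpoints).
92 = 7 × 13 + 1, so there are 13 full weeks plus 1 extra day.
Each full week contributes one Friday: 13 so far.
The 1 extra day is Sunday — none qualify.
Total: 13 + 0 = 13.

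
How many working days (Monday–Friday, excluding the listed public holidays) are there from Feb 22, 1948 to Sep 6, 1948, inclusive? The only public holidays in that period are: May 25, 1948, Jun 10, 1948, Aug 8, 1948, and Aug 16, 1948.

Feb 22, 1948 is a Sunday.
That's 198 days from start to end, counting both.
198 = 7 × 28 + 2, so there are 28 full weeks plus 2 extra days.
Each full week contributes 5 weekdays (Mon–Fri): 28 × 5 = 140.
The 2 extra days are Sunday, Monday — 1 of them qualifies.
Total: 140 + 1 = 141.
Holidays: May 25, 1948 (Tue); Jun 10, 1948 (Thu); Aug 8, 1948 (Sun); Aug 16, 1948 (Mon).
3 of the 4 holidays fall on weekdays; the rest are weekends and were already excluded.
Business days: 141 − 3 = 138.

138 working days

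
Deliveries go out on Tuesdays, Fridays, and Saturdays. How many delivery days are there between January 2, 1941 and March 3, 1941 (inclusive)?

26

January 2, 1941 is a Thursday.
That's 61 days from start to end, counting both.
61 = 7 × 8 + 5, so there are 8 full weeks plus 5 extra days.
Each full week contributes 3 days from the set (Tue, Fri, Sat): 8 × 3 = 24.
The 5 extra days are Thu, Fri, Sat, Sun, Mon — 2 of them qualify.
Total: 24 + 2 = 26.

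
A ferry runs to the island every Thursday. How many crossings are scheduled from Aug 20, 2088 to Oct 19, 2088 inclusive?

8 Thursdays

Aug 20, 2088 is a Friday.
The range spans 61 days (inclusive of both endpoints).
61 = 7 × 8 + 5, so there are 8 full weeks plus 5 extra days.
Each full week contributes one Thursday: 8 so far.
The 5 extra days are Fri, Sat, Sun, Mon, Tue — none qualify.
Total: 8 + 0 = 8.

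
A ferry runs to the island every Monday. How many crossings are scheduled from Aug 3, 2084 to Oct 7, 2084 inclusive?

9

Aug 3, 2084 is a Thursday.
From Aug 3, 2084 to Oct 7, 2084 is 66 days inclusive.
66 = 7 × 9 + 3, so there are 9 full weeks plus 3 extra days.
Each full week contributes one Monday: 9 so far.
The 3 extra days are Thu, Fri, Sat — none qualify.
Total: 9 + 0 = 9.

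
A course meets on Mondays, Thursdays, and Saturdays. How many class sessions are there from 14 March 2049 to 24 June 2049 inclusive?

14 March 2049 is a Sunday.
From 14 March 2049 to 24 June 2049 is 103 days inclusive.
103 = 7 × 14 + 5, so there are 14 full weeks plus 5 extra days.
Each full week contributes 3 days from the set (Mon, Thu, Sat): 14 × 3 = 42.
The 5 extra days are Sunday, Monday, Tuesday, Wednesday, Thursday — 2 of them qualify.
Total: 42 + 2 = 44.

44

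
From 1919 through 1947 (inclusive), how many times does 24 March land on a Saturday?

Day of week of March 24 in each year:
1919: Mon, 1920: Wed, 1921: Thu, 1922: Fri, 1923: Sat ✓, 1924: Mon, 1925: Tue, 1926: Wed, 1927: Thu, 1928: Sat ✓, 1929: Sun, 1930: Mon, 1931: Tue, 1932: Thu, 1933: Fri, 1934: Sat ✓, 1935: Sun, 1936: Tue, 1937: Wed, 1938: Thu, 1939: Fri, 1940: Sun, 1941: Mon, 1942: Tue, 1943: Wed, 1944: Fri, 1945: Sat ✓, 1946: Sun, 1947: Mon
Saturdays: 1923, 1928, 1934, 1945.

4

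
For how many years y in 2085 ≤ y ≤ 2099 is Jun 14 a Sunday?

Day of week of June 14 in each year:
2085: Thu, 2086: Fri, 2087: Sat, 2088: Mon, 2089: Tue, 2090: Wed, 2091: Thu, 2092: Sat, 2093: Sun ✓, 2094: Mon, 2095: Tue, 2096: Thu, 2097: Fri, 2098: Sat, 2099: Sun ✓
Sundays: 2093, 2099.

2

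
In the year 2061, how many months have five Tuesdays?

A month has five Tuesdays exactly when Tuesday falls within its first (length − 28) days.
Jan: 31 days, starts Sat → 5 of Sat, Sun, Mon
Feb: 28 days, starts Tue → 5 of (none)
Mar: 31 days, starts Tue → 5 of Tue, Wed, Thu ✓
Apr: 30 days, starts Fri → 5 of Fri, Sat
May: 31 days, starts Sun → 5 of Sun, Mon, Tue ✓
Jun: 30 days, starts Wed → 5 of Wed, Thu
Jul: 31 days, starts Fri → 5 of Fri, Sat, Sun
Aug: 31 days, starts Mon → 5 of Mon, Tue, Wed ✓
Sep: 30 days, starts Thu → 5 of Thu, Fri
Oct: 31 days, starts Sat → 5 of Sat, Sun, Mon
Nov: 30 days, starts Tue → 5 of Tue, Wed ✓
Dec: 31 days, starts Thu → 5 of Thu, Fri, Sat
Months with five Tuesdays: Mar, May, Aug, Nov.

4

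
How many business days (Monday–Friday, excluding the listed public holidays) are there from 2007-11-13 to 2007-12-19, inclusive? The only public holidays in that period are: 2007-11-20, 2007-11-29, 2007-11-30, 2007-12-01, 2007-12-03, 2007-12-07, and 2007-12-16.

2007-11-13 is a Tuesday.
That's 37 days from start to end, counting both.
37 = 7 × 5 + 2, so there are 5 full weeks plus 2 extra days.
Each full week contributes 5 weekdays (Mon–Fri): 5 × 5 = 25.
The 2 extra days are Tuesday, Wednesday — 2 of them qualify.
Total: 25 + 2 = 27.
Holidays: 2007-11-20 (Tue); 2007-11-29 (Thu); 2007-11-30 (Fri); 2007-12-01 (Sat); 2007-12-03 (Mon); 2007-12-07 (Fri); 2007-12-16 (Sun).
5 of the 7 holidays fall on weekdays; the rest are weekends and were already excluded.
Business days: 27 − 5 = 22.

22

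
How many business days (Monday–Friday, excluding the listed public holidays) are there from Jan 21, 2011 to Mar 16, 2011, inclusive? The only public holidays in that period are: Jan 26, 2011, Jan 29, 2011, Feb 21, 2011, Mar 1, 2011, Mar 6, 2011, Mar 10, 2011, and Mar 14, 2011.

34 business days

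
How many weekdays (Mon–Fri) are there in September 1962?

1962-09-01 is a Saturday.
The range spans 30 days (inclusive of both endpoints).
30 = 7 × 4 + 2, so there are 4 full weeks plus 2 extra days.
Each full week contributes 5 weekdays (Mon–Fri): 4 × 5 = 20.
The 2 extra days are Sat, Sun — none qualify.
Total: 20 + 0 = 20.

20 weekdays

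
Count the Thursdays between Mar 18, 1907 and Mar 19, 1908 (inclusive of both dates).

53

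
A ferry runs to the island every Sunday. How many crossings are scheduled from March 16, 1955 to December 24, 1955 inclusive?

40 Sundays

March 16, 1955 is a Wednesday.
From March 16, 1955 to December 24, 1955 is 284 days inclusive.
284 = 7 × 40 + 4, so there are 40 full weeks plus 4 extra days.
Each full week contributes one Sunday: 40 so far.
The 4 extra days are Wed, Thu, Fri, Sat — none qualify.
Total: 40 + 0 = 40.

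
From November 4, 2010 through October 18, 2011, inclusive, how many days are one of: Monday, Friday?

100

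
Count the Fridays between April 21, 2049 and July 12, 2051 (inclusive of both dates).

116

April 21, 2049 is a Wednesday.
From April 21, 2049 to July 12, 2051 is 813 days inclusive.
813 = 7 × 116 + 1, so there are 116 full weeks plus 1 extra day.
Each full week contributes one Friday: 116 so far.
The 1 extra day is Wednesday — none qualify.
Total: 116 + 0 = 116.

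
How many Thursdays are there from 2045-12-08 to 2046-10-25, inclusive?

46 Thursdays

2045-12-08 is a Friday.
That's 322 days from start to end, counting both.
322 = 7 × 46, so the span is exactly 46 full weeks.
Each full week contributes one Thursday: 46 so far.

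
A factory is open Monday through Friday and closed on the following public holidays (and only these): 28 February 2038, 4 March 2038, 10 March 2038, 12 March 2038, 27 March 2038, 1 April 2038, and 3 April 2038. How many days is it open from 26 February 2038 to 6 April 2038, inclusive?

26 February 2038 is a Friday.
From 26 February 2038 to 6 April 2038 is 40 days inclusive.
40 = 7 × 5 + 5, so there are 5 full weeks plus 5 extra days.
Each full week contributes 5 weekdays (Mon–Fri): 5 × 5 = 25.
The 5 extra days are Fri, Sat, Sun, Mon, Tue — 3 of them qualify.
Total: 25 + 3 = 28.
Holidays: 28 February 2038 (Sun); 4 March 2038 (Thu); 10 March 2038 (Wed); 12 March 2038 (Fri); 27 March 2038 (Sat); 1 April 2038 (Thu); 3 April 2038 (Sat).
4 of the 7 holidays fall on weekdays; the rest are weekends and were already excluded.
Business days: 28 − 4 = 24.

24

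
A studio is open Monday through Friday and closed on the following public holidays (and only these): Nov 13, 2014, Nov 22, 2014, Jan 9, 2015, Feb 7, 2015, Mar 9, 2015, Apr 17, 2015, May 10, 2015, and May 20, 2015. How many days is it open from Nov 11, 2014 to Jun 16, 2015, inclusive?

151 working days

Nov 11, 2014 is a Tuesday.
The range spans 218 days (inclusive of both endpoints).
218 = 7 × 31 + 1, so there are 31 full weeks plus 1 extra day.
Each full week contributes 5 weekdays (Mon–Fri): 31 × 5 = 155.
The 1 extra day is Tue — 1 of them qualifies.
Total: 155 + 1 = 156.
Holidays: Nov 13, 2014 (Thu); Nov 22, 2014 (Sat); Jan 9, 2015 (Fri); Feb 7, 2015 (Sat); Mar 9, 2015 (Mon); Apr 17, 2015 (Fri); May 10, 2015 (Sun); May 20, 2015 (Wed).
5 of the 8 holidays fall on weekdays; the rest are weekends and were already excluded.
Business days: 156 − 5 = 151.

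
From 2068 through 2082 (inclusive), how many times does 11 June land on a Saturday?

2

Day of week of June 11 in each year:
2068: Mon, 2069: Tue, 2070: Wed, 2071: Thu, 2072: Sat ✓, 2073: Sun, 2074: Mon, 2075: Tue, 2076: Thu, 2077: Fri, 2078: Sat ✓, 2079: Sun, 2080: Tue, 2081: Wed, 2082: Thu
Saturdays: 2072, 2078.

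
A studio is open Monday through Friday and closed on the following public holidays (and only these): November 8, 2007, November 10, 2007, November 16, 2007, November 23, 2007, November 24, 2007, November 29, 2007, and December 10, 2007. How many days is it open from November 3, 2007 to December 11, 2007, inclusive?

November 3, 2007 is a Saturday.
The range spans 39 days (inclusive of both endpoints).
39 = 7 × 5 + 4, so there are 5 full weeks plus 4 extra days.
Each full week contributes 5 weekdays (Mon–Fri): 5 × 5 = 25.
The 4 extra days are Sat, Sun, Mon, Tue — 2 of them qualify.
Total: 25 + 2 = 27.
Holidays: November 8, 2007 (Thu); November 10, 2007 (Sat); November 16, 2007 (Fri); November 23, 2007 (Fri); November 24, 2007 (Sat); November 29, 2007 (Thu); December 10, 2007 (Mon).
5 of the 7 holidays fall on weekdays; the rest are weekends and were already excluded.
Business days: 27 − 5 = 22.

22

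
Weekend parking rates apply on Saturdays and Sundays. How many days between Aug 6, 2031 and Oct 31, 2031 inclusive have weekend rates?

24

Aug 6, 2031 is a Wednesday.
The range spans 87 days (inclusive of both endpoints).
87 = 7 × 12 + 3, so there are 12 full weeks plus 3 extra days.
Each full week contributes 2 weekend days (Sat, Sun): 12 × 2 = 24.
The 3 extra days are Wed, Thu, Fri — none qualify.
Total: 24 + 0 = 24.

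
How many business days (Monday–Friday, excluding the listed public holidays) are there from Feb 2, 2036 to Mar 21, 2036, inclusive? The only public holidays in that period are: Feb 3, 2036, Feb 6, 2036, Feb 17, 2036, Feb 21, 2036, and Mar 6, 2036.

32 business days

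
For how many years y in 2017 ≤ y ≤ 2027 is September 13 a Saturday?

Day of week of September 13 in each year:
2017: Wed, 2018: Thu, 2019: Fri, 2020: Sun, 2021: Mon, 2022: Tue, 2023: Wed, 2024: Fri, 2025: Sat ✓, 2026: Sun, 2027: Mon
Saturdays: 2025.

1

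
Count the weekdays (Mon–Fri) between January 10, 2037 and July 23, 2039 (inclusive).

660

January 10, 2037 is a Saturday.
That's 925 days from start to end, counting both.
925 = 7 × 132 + 1, so there are 132 full weeks plus 1 extra day.
Each full week contributes 5 weekdays (Mon–Fri): 132 × 5 = 660.
The 1 extra day is Sat — none qualify.
Total: 660 + 0 = 660.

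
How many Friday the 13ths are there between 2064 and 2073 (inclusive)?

Friday-the-13ths by year:
2064: Jun
2065: Feb, Mar, Nov
2066: Aug
2067: May
2068: Jan, Apr, Jul
2069: Sep, Dec
2070: Jun
2071: Feb, Mar, Nov
2072: May
2073: Jan, Oct

18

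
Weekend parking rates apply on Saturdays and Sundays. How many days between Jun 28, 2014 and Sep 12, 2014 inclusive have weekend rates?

Jun 28, 2014 is a Saturday.
That's 77 days from start to end, counting both.
77 = 7 × 11, so the span is exactly 11 full weeks.
Each full week contributes 2 weekend days (Sat, Sun): 11 × 2 = 22.
Total: 22.

22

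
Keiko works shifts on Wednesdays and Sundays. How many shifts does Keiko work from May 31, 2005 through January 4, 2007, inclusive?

167

May 31, 2005 is a Tuesday.
The range spans 584 days (inclusive of both endpoints).
584 = 7 × 83 + 3, so there are 83 full weeks plus 3 extra days.
Each full week contributes 2 days from the set (Wed, Sun): 83 × 2 = 166.
The 3 extra days are Tue, Wed, Thu — 1 of them qualifies.
Total: 166 + 1 = 167.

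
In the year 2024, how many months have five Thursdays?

4

A month has five Thursdays exactly when Thursday falls within its first (length − 28) days.
Jan: 31 days, starts Mon → 5 of Mon, Tue, Wed
Feb: 29 days, starts Thu → 5 of Thu ✓
Mar: 31 days, starts Fri → 5 of Fri, Sat, Sun
Apr: 30 days, starts Mon → 5 of Mon, Tue
May: 31 days, starts Wed → 5 of Wed, Thu, Fri ✓
Jun: 30 days, starts Sat → 5 of Sat, Sun
Jul: 31 days, starts Mon → 5 of Mon, Tue, Wed
Aug: 31 days, starts Thu → 5 of Thu, Fri, Sat ✓
Sep: 30 days, starts Sun → 5 of Sun, Mon
Oct: 31 days, starts Tue → 5 of Tue, Wed, Thu ✓
Nov: 30 days, starts Fri → 5 of Fri, Sat
Dec: 31 days, starts Sun → 5 of Sun, Mon, Tue
Months with five Thursdays: Feb, May, Aug, Oct.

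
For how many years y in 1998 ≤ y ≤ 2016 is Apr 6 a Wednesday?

3

Day of week of April 6 in each year:
1998: Mon, 1999: Tue, 2000: Thu, 2001: Fri, 2002: Sat, 2003: Sun, 2004: Tue, 2005: Wed ✓, 2006: Thu, 2007: Fri, 2008: Sun, 2009: Mon, 2010: Tue, 2011: Wed ✓, 2012: Fri, 2013: Sat, 2014: Sun, 2015: Mon, 2016: Wed ✓
Wednesdays: 2005, 2011, 2016.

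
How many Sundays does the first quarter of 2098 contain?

13

Jan 1, 2098 is a Wednesday.
The range spans 90 days (inclusive of both endpoints).
90 = 7 × 12 + 6, so there are 12 full weeks plus 6 extra days.
Each full week contributes one Sunday: 12 so far.
The 6 extra days are Wed, Thu, Fri, Sat, Sun, Mon — 1 of them qualifies.
Total: 12 + 1 = 13.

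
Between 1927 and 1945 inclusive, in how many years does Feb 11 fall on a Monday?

Day of week of February 11 in each year:
1927: Fri, 1928: Sat, 1929: Mon ✓, 1930: Tue, 1931: Wed, 1932: Thu, 1933: Sat, 1934: Sun, 1935: Mon ✓, 1936: Tue, 1937: Thu, 1938: Fri, 1939: Sat, 1940: Sun, 1941: Tue, 1942: Wed, 1943: Thu, 1944: Fri, 1945: Sun
Mondays: 1929, 1935.

2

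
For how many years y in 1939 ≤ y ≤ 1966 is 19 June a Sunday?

Day of week of June 19 in each year:
1939: Mon, 1940: Wed, 1941: Thu, 1942: Fri, 1943: Sat, 1944: Mon, 1945: Tue, 1946: Wed, 1947: Thu, 1948: Sat, 1949: Sun ✓, 1950: Mon, 1951: Tue, 1952: Thu, 1953: Fri, 1954: Sat, 1955: Sun ✓, 1956: Tue, 1957: Wed, 1958: Thu, 1959: Fri, 1960: Sun ✓, 1961: Mon, 1962: Tue, 1963: Wed, 1964: Fri, 1965: Sat, 1966: Sun ✓
Sundays: 1949, 1955, 1960, 1966.

4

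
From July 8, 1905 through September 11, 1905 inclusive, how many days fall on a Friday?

July 8, 1905 is a Saturday.
The range spans 66 days (inclusive of both endpoints).
66 = 7 × 9 + 3, so there are 9 full weeks plus 3 extra days.
Each full week contributes one Friday: 9 so far.
The 3 extra days are Saturday, Sunday, Monday — none qualify.
Total: 9 + 0 = 9.

9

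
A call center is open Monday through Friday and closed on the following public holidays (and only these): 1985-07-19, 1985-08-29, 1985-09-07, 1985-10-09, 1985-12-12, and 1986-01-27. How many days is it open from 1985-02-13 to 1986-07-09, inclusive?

1985-02-13 is a Wednesday.
From 1985-02-13 to 1986-07-09 is 512 days inclusive.
512 = 7 × 73 + 1, so there are 73 full weeks plus 1 extra day.
Each full week contributes 5 weekdays (Mon–Fri): 73 × 5 = 365.
The 1 extra day is Wednesday — 1 of them qualifies.
Total: 365 + 1 = 366.
Holidays: 1985-07-19 (Fri); 1985-08-29 (Thu); 1985-09-07 (Sat); 1985-10-09 (Wed); 1985-12-12 (Thu); 1986-01-27 (Mon).
5 of the 6 holidays fall on weekdays; the rest are weekends and were already excluded.
Business days: 366 − 5 = 361.

361 business days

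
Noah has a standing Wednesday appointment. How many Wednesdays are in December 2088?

1 December 2088 is a Wednesday.
That's 31 days from start to end, counting both.
31 = 7 × 4 + 3, so there are 4 full weeks plus 3 extra days.
Each full week contributes one Wednesday: 4 so far.
The 3 extra days are Wed, Thu, Fri — 1 of them qualifies.
Total: 4 + 1 = 5.

5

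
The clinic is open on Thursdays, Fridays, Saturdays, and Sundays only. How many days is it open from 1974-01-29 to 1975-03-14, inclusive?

1974-01-29 is a Tuesday.
The range spans 410 days (inclusive of both endpoints).
410 = 7 × 58 + 4, so there are 58 full weeks plus 4 extra days.
Each full week contributes 4 days from the set (Thu, Fri, Sat, Sun): 58 × 4 = 232.
The 4 extra days are Tuesday, Wednesday, Thursday, Friday — 2 of them qualify.
Total: 232 + 2 = 234.

234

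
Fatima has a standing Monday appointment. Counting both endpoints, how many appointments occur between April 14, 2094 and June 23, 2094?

April 14, 2094 is a Wednesday.
The range spans 71 days (inclusive of both endpoints).
71 = 7 × 10 + 1, so there are 10 full weeks plus 1 extra day.
Each full week contributes one Monday: 10 so far.
The 1 extra day is Wed — none qualify.
Total: 10 + 0 = 10.

10 Mondays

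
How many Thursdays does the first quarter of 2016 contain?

13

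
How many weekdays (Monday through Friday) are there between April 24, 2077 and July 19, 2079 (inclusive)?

583 weekdays

April 24, 2077 is a Saturday.
From April 24, 2077 to July 19, 2079 is 817 days inclusive.
817 = 7 × 116 + 5, so there are 116 full weeks plus 5 extra days.
Each full week contributes 5 weekdays (Mon–Fri): 116 × 5 = 580.
The 5 extra days are Sat, Sun, Mon, Tue, Wed — 3 of them qualify.
Total: 580 + 3 = 583.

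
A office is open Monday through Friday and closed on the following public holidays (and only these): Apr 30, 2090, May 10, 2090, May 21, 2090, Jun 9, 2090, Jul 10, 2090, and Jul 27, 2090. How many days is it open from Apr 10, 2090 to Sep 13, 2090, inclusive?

Apr 10, 2090 is a Monday.
The range spans 157 days (inclusive of both endpoints).
157 = 7 × 22 + 3, so there are 22 full weeks plus 3 extra days.
Each full week contributes 5 weekdays (Mon–Fri): 22 × 5 = 110.
The 3 extra days are Monday, Tuesday, Wednesday — 3 of them qualify.
Total: 110 + 3 = 113.
Holidays: Apr 30, 2090 (Sun); May 10, 2090 (Wed); May 21, 2090 (Sun); Jun 9, 2090 (Fri); Jul 10, 2090 (Mon); Jul 27, 2090 (Thu).
4 of the 6 holidays fall on weekdays; the rest are weekends and were already excluded.
Business days: 113 − 4 = 109.

109 business days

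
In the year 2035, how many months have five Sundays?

A month has five Sundays exactly when Sunday falls within its first (length − 28) days.
Jan: 31 days, starts Mon → 5 of Mon, Tue, Wed
Feb: 28 days, starts Thu → 5 of (none)
Mar: 31 days, starts Thu → 5 of Thu, Fri, Sat
Apr: 30 days, starts Sun → 5 of Sun, Mon ✓
May: 31 days, starts Tue → 5 of Tue, Wed, Thu
Jun: 30 days, starts Fri → 5 of Fri, Sat
Jul: 31 days, starts Sun → 5 of Sun, Mon, Tue ✓
Aug: 31 days, starts Wed → 5 of Wed, Thu, Fri
Sep: 30 days, starts Sat → 5 of Sat, Sun ✓
Oct: 31 days, starts Mon → 5 of Mon, Tue, Wed
Nov: 30 days, starts Thu → 5 of Thu, Fri
Dec: 31 days, starts Sat → 5 of Sat, Sun, Mon ✓
Months with five Sundays: Apr, Jul, Sep, Dec.

4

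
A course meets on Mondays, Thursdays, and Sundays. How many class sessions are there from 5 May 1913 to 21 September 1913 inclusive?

60

5 May 1913 is a Monday.
From 5 May 1913 to 21 September 1913 is 140 days inclusive.
140 = 7 × 20, so the span is exactly 20 full weeks.
Each full week contributes 3 days from the set (Mon, Thu, Sun): 20 × 3 = 60.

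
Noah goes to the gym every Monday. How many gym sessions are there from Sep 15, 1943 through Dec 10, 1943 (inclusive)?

12

Sep 15, 1943 is a Wednesday.
From Sep 15, 1943 to Dec 10, 1943 is 87 days inclusive.
87 = 7 × 12 + 3, so there are 12 full weeks plus 3 extra days.
Each full week contributes one Monday: 12 so far.
The 3 extra days are Wed, Thu, Fri — none qualify.
Total: 12 + 0 = 12.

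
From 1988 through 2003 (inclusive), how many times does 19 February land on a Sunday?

2

Day of week of February 19 in each year:
1988: Fri, 1989: Sun ✓, 1990: Mon, 1991: Tue, 1992: Wed, 1993: Fri, 1994: Sat, 1995: Sun ✓, 1996: Mon, 1997: Wed, 1998: Thu, 1999: Fri, 2000: Sat, 2001: Mon, 2002: Tue, 2003: Wed
Sundays: 1989, 1995.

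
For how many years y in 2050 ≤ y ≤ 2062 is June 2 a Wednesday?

2

Day of week of June 2 in each year:
2050: Thu, 2051: Fri, 2052: Sun, 2053: Mon, 2054: Tue, 2055: Wed ✓, 2056: Fri, 2057: Sat, 2058: Sun, 2059: Mon, 2060: Wed ✓, 2061: Thu, 2062: Fri
Wednesdays: 2055, 2060.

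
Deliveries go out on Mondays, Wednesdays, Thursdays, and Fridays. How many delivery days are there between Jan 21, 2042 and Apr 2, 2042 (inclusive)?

Jan 21, 2042 is a Tuesday.
From Jan 21, 2042 to Apr 2, 2042 is 72 days inclusive.
72 = 7 × 10 + 2, so there are 10 full weeks plus 2 extra days.
Each full week contributes 4 days from the set (Mon, Wed, Thu, Fri): 10 × 4 = 40.
The 2 extra days are Tuesday, Wednesday — 1 of them qualifies.
Total: 40 + 1 = 41.

41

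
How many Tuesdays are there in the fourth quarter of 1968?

1968-10-01 is a Tuesday.
The range spans 92 days (inclusive of both endpoints).
92 = 7 × 13 + 1, so there are 13 full weeks plus 1 extra day.
Each full week contributes one Tuesday: 13 so far.
The 1 extra day is Tue — 1 of them qualifies.
Total: 13 + 1 = 14.

14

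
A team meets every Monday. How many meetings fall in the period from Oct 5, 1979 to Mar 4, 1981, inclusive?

Oct 5, 1979 is a Friday.
From Oct 5, 1979 to Mar 4, 1981 is 517 days inclusive.
517 = 7 × 73 + 6, so there are 73 full weeks plus 6 extra days.
Each full week contributes one Monday: 73 so far.
The 6 extra days are Friday, Saturday, Sunday, Monday, Tuesday, Wednesday — 1 of them qualifies.
Total: 73 + 1 = 74.

74 Mondays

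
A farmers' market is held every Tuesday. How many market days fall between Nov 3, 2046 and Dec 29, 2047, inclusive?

60 Tuesdays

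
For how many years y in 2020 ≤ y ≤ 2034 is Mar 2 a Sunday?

2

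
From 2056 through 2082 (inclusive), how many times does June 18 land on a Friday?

Day of week of June 18 in each year:
2056: Sun, 2057: Mon, 2058: Tue, 2059: Wed, 2060: Fri ✓, 2061: Sat, 2062: Sun, 2063: Mon, 2064: Wed, 2065: Thu, 2066: Fri ✓, 2067: Sat, 2068: Mon, 2069: Tue, 2070: Wed, 2071: Thu, 2072: Sat, 2073: Sun, 2074: Mon, 2075: Tue, 2076: Thu, 2077: Fri ✓, 2078: Sat, 2079: Sun, 2080: Tue, 2081: Wed, 2082: Thu
Fridays: 2060, 2066, 2077.

3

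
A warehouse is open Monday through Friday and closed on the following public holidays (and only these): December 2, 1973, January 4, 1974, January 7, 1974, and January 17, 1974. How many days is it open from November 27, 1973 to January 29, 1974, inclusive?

November 27, 1973 is a Tuesday.
The range spans 64 days (inclusive of both endpoints).
64 = 7 × 9 + 1, so there are 9 full weeks plus 1 extra day.
Each full week contributes 5 weekdays (Mon–Fri): 9 × 5 = 45.
The 1 extra day is Tuesday — 1 of them qualifies.
Total: 45 + 1 = 46.
Holidays: December 2, 1973 (Sun); January 4, 1974 (Fri); January 7, 1974 (Mon); January 17, 1974 (Thu).
3 of the 4 holidays fall on weekdays; the rest are weekends and were already excluded.
Business days: 46 − 3 = 43.

43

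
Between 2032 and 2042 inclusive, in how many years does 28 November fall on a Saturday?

1

Day of week of November 28 in each year:
2032: Sun, 2033: Mon, 2034: Tue, 2035: Wed, 2036: Fri, 2037: Sat ✓, 2038: Sun, 2039: Mon, 2040: Wed, 2041: Thu, 2042: Fri
Saturdays: 2037.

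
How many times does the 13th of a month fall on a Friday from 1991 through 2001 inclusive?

18

Friday-the-13ths by year:
1991: Sep, Dec
1992: Mar, Nov
1993: Aug
1994: May
1995: Jan, Oct
1996: Sep, Dec
1997: Jun
1998: Feb, Mar, Nov
1999: Aug
2000: Oct
2001: Apr, Jul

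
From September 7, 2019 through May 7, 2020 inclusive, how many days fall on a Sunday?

September 7, 2019 is a Saturday.
The range spans 244 days (inclusive of both endpoints).
244 = 7 × 34 + 6, so there are 34 full weeks plus 6 extra days.
Each full week contributes one Sunday: 34 so far.
The 6 extra days are Saturday, Sunday, Monday, Tuesday, Wednesday, Thursday — 1 of them qualifies.
Total: 34 + 1 = 35.

35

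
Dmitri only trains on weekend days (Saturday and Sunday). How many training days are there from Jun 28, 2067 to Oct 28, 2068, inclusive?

Jun 28, 2067 is a Tuesday.
The range spans 489 days (inclusive of both endpoints).
489 = 7 × 69 + 6, so there are 69 full weeks plus 6 extra days.
Each full week contributes 2 weekend days (Sat, Sun): 69 × 2 = 138.
The 6 extra days are Tuesday, Wednesday, Thursday, Friday, Saturday, Sunday — 2 of them qualify.
Total: 138 + 2 = 140.

140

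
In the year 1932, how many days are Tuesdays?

52

January 1, 1932 is a Friday.
From January 1, 1932 to December 31, 1932 is 366 days inclusive.
366 = 7 × 52 + 2, so there are 52 full weeks plus 2 extra days.
Each full week contributes one Tuesday: 52 so far.
The 2 extra days are Fri, Sat — none qualify.
Total: 52 + 0 = 52.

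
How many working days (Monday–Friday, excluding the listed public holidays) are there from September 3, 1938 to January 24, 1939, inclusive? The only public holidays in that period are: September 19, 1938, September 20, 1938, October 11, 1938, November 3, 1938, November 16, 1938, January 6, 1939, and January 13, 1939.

September 3, 1938 is a Saturday.
From September 3, 1938 to January 24, 1939 is 144 days inclusive.
144 = 7 × 20 + 4, so there are 20 full weeks plus 4 extra days.
Each full week contributes 5 weekdays (Mon–Fri): 20 × 5 = 100.
The 4 extra days are Sat, Sun, Mon, Tue — 2 of them qualify.
Total: 100 + 2 = 102.
Holidays: September 19, 1938 (Mon); September 20, 1938 (Tue); October 11, 1938 (Tue); November 3, 1938 (Thu); November 16, 1938 (Wed); January 6, 1939 (Fri); January 13, 1939 (Fri).
All 7 holidays fall on weekdays, so subtract 7.
Business days: 102 − 7 = 95.

95 working days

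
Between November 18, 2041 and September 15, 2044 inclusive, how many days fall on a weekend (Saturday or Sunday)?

November 18, 2041 is a Monday.
From November 18, 2041 to September 15, 2044 is 1033 days inclusive.
1033 = 7 × 147 + 4, so there are 147 full weeks plus 4 extra days.
Each full week contributes 2 weekend days (Sat, Sun): 147 × 2 = 294.
The 4 extra days are Mon, Tue, Wed, Thu — none qualify.
Total: 294 + 0 = 294.

294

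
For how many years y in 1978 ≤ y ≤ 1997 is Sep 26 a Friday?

3

Day of week of September 26 in each year:
1978: Tue, 1979: Wed, 1980: Fri ✓, 1981: Sat, 1982: Sun, 1983: Mon, 1984: Wed, 1985: Thu, 1986: Fri ✓, 1987: Sat, 1988: Mon, 1989: Tue, 1990: Wed, 1991: Thu, 1992: Sat, 1993: Sun, 1994: Mon, 1995: Tue, 1996: Thu, 1997: Fri ✓
Fridays: 1980, 1986, 1997.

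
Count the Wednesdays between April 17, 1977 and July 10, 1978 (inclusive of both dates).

64

April 17, 1977 is a Sunday.
From April 17, 1977 to July 10, 1978 is 450 days inclusive.
450 = 7 × 64 + 2, so there are 64 full weeks plus 2 extra days.
Each full week contributes one Wednesday: 64 so far.
The 2 extra days are Sun, Mon — none qualify.
Total: 64 + 0 = 64.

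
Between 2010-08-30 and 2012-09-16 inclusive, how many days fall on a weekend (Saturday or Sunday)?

2010-08-30 is a Monday.
The range spans 749 days (inclusive of both endpoints).
749 = 7 × 107, so the span is exactly 107 full weeks.
Each full week contributes 2 weekend days (Sat, Sun): 107 × 2 = 214.

214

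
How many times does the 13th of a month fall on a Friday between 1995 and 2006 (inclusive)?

20

Friday-the-13ths by year:
1995: Jan, Oct
1996: Sep, Dec
1997: Jun
1998: Feb, Mar, Nov
1999: Aug
2000: Oct
2001: Apr, Jul
2002: Sep, Dec
2003: Jun
2004: Feb, Aug
2005: May
2006: Jan, Oct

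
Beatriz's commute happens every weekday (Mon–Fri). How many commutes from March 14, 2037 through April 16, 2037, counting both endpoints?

24 weekdays

March 14, 2037 is a Saturday.
The range spans 34 days (inclusive of both endpoints).
34 = 7 × 4 + 6, so there are 4 full weeks plus 6 extra days.
Each full week contributes 5 weekdays (Mon–Fri): 4 × 5 = 20.
The 6 extra days are Sat, Sun, Mon, Tue, Wed, Thu — 4 of them qualify.
Total: 20 + 4 = 24.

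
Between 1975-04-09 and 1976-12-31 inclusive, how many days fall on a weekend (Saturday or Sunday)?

180

1975-04-09 is a Wednesday.
The range spans 633 days (inclusive of both endpoints).
633 = 7 × 90 + 3, so there are 90 full weeks plus 3 extra days.
Each full week contributes 2 weekend days (Sat, Sun): 90 × 2 = 180.
The 3 extra days are Wed, Thu, Fri — none qualify.
Total: 180 + 0 = 180.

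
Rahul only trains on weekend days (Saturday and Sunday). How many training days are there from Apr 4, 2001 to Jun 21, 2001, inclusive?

22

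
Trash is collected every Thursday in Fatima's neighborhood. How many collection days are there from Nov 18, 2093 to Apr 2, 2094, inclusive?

Nov 18, 2093 is a Wednesday.
That's 136 days from start to end, counting both.
136 = 7 × 19 + 3, so there are 19 full weeks plus 3 extra days.
Each full week contributes one Thursday: 19 so far.
The 3 extra days are Wednesday, Thursday, Friday — 1 of them qualifies.
Total: 19 + 1 = 20.

20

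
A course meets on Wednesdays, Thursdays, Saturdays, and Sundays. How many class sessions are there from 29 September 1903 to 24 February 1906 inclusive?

29 September 1903 is a Tuesday.
From 29 September 1903 to 24 February 1906 is 880 days inclusive.
880 = 7 × 125 + 5, so there are 125 full weeks plus 5 extra days.
Each full week contributes 4 days from the set (Wed, Thu, Sat, Sun): 125 × 4 = 500.
The 5 extra days are Tuesday, Wednesday, Thursday, Friday, Saturday — 3 of them qualify.
Total: 500 + 3 = 503.

503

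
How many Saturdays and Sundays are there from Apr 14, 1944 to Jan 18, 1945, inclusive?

80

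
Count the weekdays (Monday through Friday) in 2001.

261 weekdays

1 January 2001 is a Monday.
That's 365 days from start to end, counting both.
365 = 7 × 52 + 1, so there are 52 full weeks plus 1 extra day.
Each full week contributes 5 weekdays (Mon–Fri): 52 × 5 = 260.
The 1 extra day is Mon — 1 of them qualifies.
Total: 260 + 1 = 261.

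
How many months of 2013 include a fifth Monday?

4

A month has five Mondays exactly when Monday falls within its first (length − 28) days.
Jan: 31 days, starts Tue → 5 of Tue, Wed, Thu
Feb: 28 days, starts Fri → 5 of (none)
Mar: 31 days, starts Fri → 5 of Fri, Sat, Sun
Apr: 30 days, starts Mon → 5 of Mon, Tue ✓
May: 31 days, starts Wed → 5 of Wed, Thu, Fri
Jun: 30 days, starts Sat → 5 of Sat, Sun
Jul: 31 days, starts Mon → 5 of Mon, Tue, Wed ✓
Aug: 31 days, starts Thu → 5 of Thu, Fri, Sat
Sep: 30 days, starts Sun → 5 of Sun, Mon ✓
Oct: 31 days, starts Tue → 5 of Tue, Wed, Thu
Nov: 30 days, starts Fri → 5 of Fri, Sat
Dec: 31 days, starts Sun → 5 of Sun, Mon, Tue ✓
Months with five Mondays: Apr, Jul, Sep, Dec.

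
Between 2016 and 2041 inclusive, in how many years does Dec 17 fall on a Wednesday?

Day of week of December 17 in each year:
2016: Sat, 2017: Sun, 2018: Mon, 2019: Tue, 2020: Thu, 2021: Fri, 2022: Sat, 2023: Sun, 2024: Tue, 2025: Wed ✓, 2026: Thu, 2027: Fri, 2028: Sun, 2029: Mon, 2030: Tue, 2031: Wed ✓, 2032: Fri, 2033: Sat, 2034: Sun, 2035: Mon, 2036: Wed ✓, 2037: Thu, 2038: Fri, 2039: Sat, 2040: Mon, 2041: Tue
Wednesdays: 2025, 2031, 2036.

3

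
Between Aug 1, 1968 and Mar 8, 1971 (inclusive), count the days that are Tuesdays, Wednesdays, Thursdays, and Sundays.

Aug 1, 1968 is a Thursday.
From Aug 1, 1968 to Mar 8, 1971 is 950 days inclusive.
950 = 7 × 135 + 5, so there are 135 full weeks plus 5 extra days.
Each full week contributes 4 days from the set (Tue, Wed, Thu, Sun): 135 × 4 = 540.
The 5 extra days are Thursday, Friday, Saturday, Sunday, Monday — 2 of them qualify.
Total: 540 + 2 = 542.

542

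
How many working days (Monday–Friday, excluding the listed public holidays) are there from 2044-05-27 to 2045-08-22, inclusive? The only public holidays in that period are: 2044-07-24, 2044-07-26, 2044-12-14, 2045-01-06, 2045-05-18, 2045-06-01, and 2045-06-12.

2044-05-27 is a Friday.
The range spans 453 days (inclusive of both endpoints).
453 = 7 × 64 + 5, so there are 64 full weeks plus 5 extra days.
Each full week contributes 5 weekdays (Mon–Fri): 64 × 5 = 320.
The 5 extra days are Fri, Sat, Sun, Mon, Tue — 3 of them qualify.
Total: 320 + 3 = 323.
Holidays: 2044-07-24 (Sun); 2044-07-26 (Tue); 2044-12-14 (Wed); 2045-01-06 (Fri); 2045-05-18 (Thu); 2045-06-01 (Thu); 2045-06-12 (Mon).
6 of the 7 holidays fall on weekdays; the rest are weekends and were already excluded.
Business days: 323 − 6 = 317.

317 working days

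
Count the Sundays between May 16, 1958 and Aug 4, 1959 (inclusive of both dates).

64

May 16, 1958 is a Friday.
From May 16, 1958 to Aug 4, 1959 is 446 days inclusive.
446 = 7 × 63 + 5, so there are 63 full weeks plus 5 extra days.
Each full week contributes one Sunday: 63 so far.
The 5 extra days are Friday, Saturday, Sunday, Monday, Tuesday — 1 of them qualifies.
Total: 63 + 1 = 64.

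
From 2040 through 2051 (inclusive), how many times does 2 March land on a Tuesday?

Day of week of March 2 in each year:
2040: Fri, 2041: Sat, 2042: Sun, 2043: Mon, 2044: Wed, 2045: Thu, 2046: Fri, 2047: Sat, 2048: Mon, 2049: Tue ✓, 2050: Wed, 2051: Thu
Tuesdays: 2049.

1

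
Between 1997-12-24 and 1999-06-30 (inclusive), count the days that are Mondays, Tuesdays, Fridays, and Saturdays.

1997-12-24 is a Wednesday.
From 1997-12-24 to 1999-06-30 is 554 days inclusive.
554 = 7 × 79 + 1, so there are 79 full weeks plus 1 extra day.
Each full week contributes 4 days from the set (Mon, Tue, Fri, Sat): 79 × 4 = 316.
The 1 extra day is Wednesday — none qualify.
Total: 316 + 0 = 316.

316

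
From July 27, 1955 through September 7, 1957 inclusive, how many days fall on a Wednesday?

111 Wednesdays

July 27, 1955 is a Wednesday.
That's 774 days from start to end, counting both.
774 = 7 × 110 + 4, so there are 110 full weeks plus 4 extra days.
Each full week contributes one Wednesday: 110 so far.
The 4 extra days are Wednesday, Thursday, Friday, Saturday — 1 of them qualifies.
Total: 110 + 1 = 111.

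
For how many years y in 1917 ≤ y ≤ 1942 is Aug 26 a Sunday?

4

Day of week of August 26 in each year:
1917: Sun ✓, 1918: Mon, 1919: Tue, 1920: Thu, 1921: Fri, 1922: Sat, 1923: Sun ✓, 1924: Tue, 1925: Wed, 1926: Thu, 1927: Fri, 1928: Sun ✓, 1929: Mon, 1930: Tue, 1931: Wed, 1932: Fri, 1933: Sat, 1934: Sun ✓, 1935: Mon, 1936: Wed, 1937: Thu, 1938: Fri, 1939: Sat, 1940: Mon, 1941: Tue, 1942: Wed
Sundays: 1917, 1923, 1928, 1934.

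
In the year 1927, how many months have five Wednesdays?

A month has five Wednesdays exactly when Wednesday falls within its first (length − 28) days.
Jan: 31 days, starts Sat → 5 of Sat, Sun, Mon
Feb: 28 days, starts Tue → 5 of (none)
Mar: 31 days, starts Tue → 5 of Tue, Wed, Thu ✓
Apr: 30 days, starts Fri → 5 of Fri, Sat
May: 31 days, starts Sun → 5 of Sun, Mon, Tue
Jun: 30 days, starts Wed → 5 of Wed, Thu ✓
Jul: 31 days, starts Fri → 5 of Fri, Sat, Sun
Aug: 31 days, starts Mon → 5 of Mon, Tue, Wed ✓
Sep: 30 days, starts Thu → 5 of Thu, Fri
Oct: 31 days, starts Sat → 5 of Sat, Sun, Mon
Nov: 30 days, starts Tue → 5 of Tue, Wed ✓
Dec: 31 days, starts Thu → 5 of Thu, Fri, Sat
Months with five Wednesdays: Mar, Jun, Aug, Nov.

4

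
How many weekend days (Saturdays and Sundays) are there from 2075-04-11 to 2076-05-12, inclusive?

114

2075-04-11 is a Thursday.
From 2075-04-11 to 2076-05-12 is 398 days inclusive.
398 = 7 × 56 + 6, so there are 56 full weeks plus 6 extra days.
Each full week contributes 2 weekend days (Sat, Sun): 56 × 2 = 112.
The 6 extra days are Thu, Fri, Sat, Sun, Mon, Tue — 2 of them qualify.
Total: 112 + 2 = 114.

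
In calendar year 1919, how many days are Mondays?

52

1 January 1919 is a Wednesday.
The range spans 365 days (inclusive of both endpoints).
365 = 7 × 52 + 1, so there are 52 full weeks plus 1 extra day.
Each full week contributes one Monday: 52 so far.
The 1 extra day is Wednesday — none qualify.
Total: 52 + 0 = 52.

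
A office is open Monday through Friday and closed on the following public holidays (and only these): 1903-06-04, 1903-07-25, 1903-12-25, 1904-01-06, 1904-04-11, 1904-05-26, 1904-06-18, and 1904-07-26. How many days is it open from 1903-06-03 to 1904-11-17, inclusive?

376 business days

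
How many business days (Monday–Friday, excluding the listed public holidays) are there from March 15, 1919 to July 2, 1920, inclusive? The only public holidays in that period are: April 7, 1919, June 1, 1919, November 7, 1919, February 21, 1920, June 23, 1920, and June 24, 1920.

March 15, 1919 is a Saturday.
From March 15, 1919 to July 2, 1920 is 476 days inclusive.
476 = 7 × 68, so the span is exactly 68 full weeks.
Each full week contributes 5 weekdays (Mon–Fri): 68 × 5 = 340.
Holidays: April 7, 1919 (Mon); June 1, 1919 (Sun); November 7, 1919 (Fri); February 21, 1920 (Sat); June 23, 1920 (Wed); June 24, 1920 (Thu).
4 of the 6 holidays fall on weekdays; the rest are weekends and were already excluded.
Business days: 340 − 4 = 336.

336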